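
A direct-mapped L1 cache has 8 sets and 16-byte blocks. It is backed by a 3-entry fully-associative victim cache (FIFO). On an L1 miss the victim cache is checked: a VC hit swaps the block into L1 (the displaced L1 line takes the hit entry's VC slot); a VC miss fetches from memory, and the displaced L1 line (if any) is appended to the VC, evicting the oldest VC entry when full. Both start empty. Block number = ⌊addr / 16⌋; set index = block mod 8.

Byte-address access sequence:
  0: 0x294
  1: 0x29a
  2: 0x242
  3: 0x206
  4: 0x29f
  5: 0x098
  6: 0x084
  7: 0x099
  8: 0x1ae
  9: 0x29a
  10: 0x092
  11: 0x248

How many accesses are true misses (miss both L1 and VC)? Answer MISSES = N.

MISSES = 6

  [0] addr=0x294 blk=41 s=1: MISS | VC []
  [1] addr=0x29a blk=41 s=1: L1-HIT | VC []
  [2] addr=0x242 blk=36 s=4: MISS | VC []
  [3] addr=0x206 blk=32 s=0: MISS | VC []
  [4] addr=0x29f blk=41 s=1: L1-HIT | VC []
  [5] addr=0x98 blk=9 s=1: MISS | VC [41]
  [6] addr=0x84 blk=8 s=0: MISS | VC [41, 32]
  [7] addr=0x99 blk=9 s=1: L1-HIT | VC [41, 32]
  [8] addr=0x1ae blk=26 s=2: MISS | VC [41, 32]
  [9] addr=0x29a blk=41 s=1: VC-HIT | VC [9, 32]
  [10] addr=0x92 blk=9 s=1: VC-HIT | VC [41, 32]
  [11] addr=0x248 blk=36 s=4: L1-HIT | VC [41, 32]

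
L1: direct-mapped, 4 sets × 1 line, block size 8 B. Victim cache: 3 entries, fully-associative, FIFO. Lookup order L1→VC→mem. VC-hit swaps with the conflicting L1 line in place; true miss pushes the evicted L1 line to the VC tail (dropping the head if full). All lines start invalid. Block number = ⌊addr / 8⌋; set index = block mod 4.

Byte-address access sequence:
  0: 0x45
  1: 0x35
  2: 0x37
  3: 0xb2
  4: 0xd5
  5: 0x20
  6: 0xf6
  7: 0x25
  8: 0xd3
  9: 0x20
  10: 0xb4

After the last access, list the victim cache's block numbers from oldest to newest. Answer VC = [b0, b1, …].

#0 0x45→b8/s0 MISS; vc=[]
#1 0x35→b6/s2 MISS; vc=[]
#2 0x37→b6/s2 L1-HIT; vc=[]
#3 0xb2→b22/s2 MISS; vc=[6]
#4 0xd5→b26/s2 MISS; vc=[6,22]
#5 0x20→b4/s0 MISS; vc=[6,22,8]
#6 0xf6→b30/s2 MISS; vc=[22,8,26]
#7 0x25→b4/s0 L1-HIT; vc=[22,8,26]
#8 0xd3→b26/s2 VC-HIT; vc=[22,8,30]
#9 0x20→b4/s0 L1-HIT; vc=[22,8,30]
#10 0xb4→b22/s2 VC-HIT; vc=[26,8,30]

VC = [26, 8, 30]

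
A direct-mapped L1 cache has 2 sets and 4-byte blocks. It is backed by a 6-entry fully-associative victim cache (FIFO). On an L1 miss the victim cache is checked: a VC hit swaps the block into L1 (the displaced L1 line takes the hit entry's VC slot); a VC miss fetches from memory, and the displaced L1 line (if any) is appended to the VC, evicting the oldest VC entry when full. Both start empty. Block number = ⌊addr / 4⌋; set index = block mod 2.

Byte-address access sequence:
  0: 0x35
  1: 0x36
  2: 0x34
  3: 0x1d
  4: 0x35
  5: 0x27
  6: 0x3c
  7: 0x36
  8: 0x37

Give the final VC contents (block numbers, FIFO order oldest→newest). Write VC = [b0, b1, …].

VC = [7, 15, 9]

0: 0x35 (blk 13, set 1) → MISS  vc=[]
1: 0x36 (blk 13, set 1) → L1-HIT  vc=[]
2: 0x34 (blk 13, set 1) → L1-HIT  vc=[]
3: 0x1d (blk 7, set 1) → MISS  vc=[13]
4: 0x35 (blk 13, set 1) → VC-HIT  vc=[7]
5: 0x27 (blk 9, set 1) → MISS  vc=[7, 13]
6: 0x3c (blk 15, set 1) → MISS  vc=[7, 13, 9]
7: 0x36 (blk 13, set 1) → VC-HIT  vc=[7, 15, 9]
8: 0x37 (blk 13, set 1) → L1-HIT  vc=[7, 15, 9]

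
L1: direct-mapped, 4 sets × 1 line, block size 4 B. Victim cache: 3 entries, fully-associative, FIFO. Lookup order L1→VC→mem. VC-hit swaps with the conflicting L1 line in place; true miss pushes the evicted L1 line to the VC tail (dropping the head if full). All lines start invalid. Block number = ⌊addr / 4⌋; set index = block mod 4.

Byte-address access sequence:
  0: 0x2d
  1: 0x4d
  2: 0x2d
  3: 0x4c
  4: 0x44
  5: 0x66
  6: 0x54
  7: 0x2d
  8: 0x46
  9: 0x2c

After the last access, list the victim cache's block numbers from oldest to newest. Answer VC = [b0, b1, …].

VC = [19, 21, 25]

  [0] addr=0x2d blk=11 s=3: MISS | VC []
  [1] addr=0x4d blk=19 s=3: MISS | VC [11]
  [2] addr=0x2d blk=11 s=3: VC-HIT | VC [19]
  [3] addr=0x4c blk=19 s=3: VC-HIT | VC [11]
  [4] addr=0x44 blk=17 s=1: MISS | VC [11]
  [5] addr=0x66 blk=25 s=1: MISS | VC [11, 17]
  [6] addr=0x54 blk=21 s=1: MISS | VC [11, 17, 25]
  [7] addr=0x2d blk=11 s=3: VC-HIT | VC [19, 17, 25]
  [8] addr=0x46 blk=17 s=1: VC-HIT | VC [19, 21, 25]
  [9] addr=0x2c blk=11 s=3: L1-HIT | VC [19, 21, 25]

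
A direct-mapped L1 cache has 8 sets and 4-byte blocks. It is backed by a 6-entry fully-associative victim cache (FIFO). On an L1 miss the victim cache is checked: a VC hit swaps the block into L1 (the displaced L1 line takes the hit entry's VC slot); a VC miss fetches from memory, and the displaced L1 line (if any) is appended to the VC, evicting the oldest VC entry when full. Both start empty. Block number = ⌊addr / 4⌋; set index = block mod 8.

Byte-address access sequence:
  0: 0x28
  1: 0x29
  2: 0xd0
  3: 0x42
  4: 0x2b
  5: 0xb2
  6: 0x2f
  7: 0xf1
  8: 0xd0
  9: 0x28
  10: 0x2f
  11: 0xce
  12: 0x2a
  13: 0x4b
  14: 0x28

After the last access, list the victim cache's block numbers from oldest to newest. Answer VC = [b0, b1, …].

  [0] addr=0x28 blk=10 s=2: MISS | VC []
  [1] addr=0x29 blk=10 s=2: L1-HIT | VC []
  [2] addr=0xd0 blk=52 s=4: MISS | VC []
  [3] addr=0x42 blk=16 s=0: MISS | VC []
  [4] addr=0x2b blk=10 s=2: L1-HIT | VC []
  [5] addr=0xb2 blk=44 s=4: MISS | VC [52]
  [6] addr=0x2f blk=11 s=3: MISS | VC [52]
  [7] addr=0xf1 blk=60 s=4: MISS | VC [52, 44]
  [8] addr=0xd0 blk=52 s=4: VC-HIT | VC [60, 44]
  [9] addr=0x28 blk=10 s=2: L1-HIT | VC [60, 44]
  [10] addr=0x2f blk=11 s=3: L1-HIT | VC [60, 44]
  [11] addr=0xce blk=51 s=3: MISS | VC [60, 44, 11]
  [12] addr=0x2a blk=10 s=2: L1-HIT | VC [60, 44, 11]
  [13] addr=0x4b blk=18 s=2: MISS | VC [60, 44, 11, 10]
  [14] addr=0x28 blk=10 s=2: VC-HIT | VC [60, 44, 11, 18]

VC = [60, 44, 11, 18]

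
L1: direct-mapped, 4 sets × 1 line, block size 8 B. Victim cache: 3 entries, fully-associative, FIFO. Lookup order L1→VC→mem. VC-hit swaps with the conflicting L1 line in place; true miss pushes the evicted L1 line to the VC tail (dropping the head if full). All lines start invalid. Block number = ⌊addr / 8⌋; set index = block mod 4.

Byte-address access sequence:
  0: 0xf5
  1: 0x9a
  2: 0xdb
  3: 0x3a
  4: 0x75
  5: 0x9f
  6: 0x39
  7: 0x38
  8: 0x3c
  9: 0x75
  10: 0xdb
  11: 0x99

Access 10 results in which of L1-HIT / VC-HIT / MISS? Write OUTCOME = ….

OUTCOME = VC-HIT

#0 0xf5→b30/s2 MISS; vc=[]
#1 0x9a→b19/s3 MISS; vc=[]
#2 0xdb→b27/s3 MISS; vc=[19]
#3 0x3a→b7/s3 MISS; vc=[19,27]
#4 0x75→b14/s2 MISS; vc=[19,27,30]
#5 0x9f→b19/s3 VC-HIT; vc=[7,27,30]
#6 0x39→b7/s3 VC-HIT; vc=[19,27,30]
#7 0x38→b7/s3 L1-HIT; vc=[19,27,30]
#8 0x3c→b7/s3 L1-HIT; vc=[19,27,30]
#9 0x75→b14/s2 L1-HIT; vc=[19,27,30]
#10 0xdb→b27/s3 VC-HIT; vc=[19,7,30]
#11 0x99→b19/s3 VC-HIT; vc=[27,7,30]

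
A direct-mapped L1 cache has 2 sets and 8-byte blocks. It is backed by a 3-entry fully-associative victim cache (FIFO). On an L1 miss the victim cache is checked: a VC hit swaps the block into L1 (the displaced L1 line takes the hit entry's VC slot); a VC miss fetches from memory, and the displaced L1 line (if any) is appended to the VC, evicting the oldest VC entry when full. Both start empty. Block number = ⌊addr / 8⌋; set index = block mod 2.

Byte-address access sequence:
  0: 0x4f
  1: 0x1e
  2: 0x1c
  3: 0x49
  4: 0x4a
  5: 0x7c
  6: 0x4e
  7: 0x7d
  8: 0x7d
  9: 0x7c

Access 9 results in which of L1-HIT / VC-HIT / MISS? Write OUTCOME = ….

#0 0x4f→b9/s1 MISS; vc=[]
#1 0x1e→b3/s1 MISS; vc=[9]
#2 0x1c→b3/s1 L1-HIT; vc=[9]
#3 0x49→b9/s1 VC-HIT; vc=[3]
#4 0x4a→b9/s1 L1-HIT; vc=[3]
#5 0x7c→b15/s1 MISS; vc=[3,9]
#6 0x4e→b9/s1 VC-HIT; vc=[3,15]
#7 0x7d→b15/s1 VC-HIT; vc=[3,9]
#8 0x7d→b15/s1 L1-HIT; vc=[3,9]
#9 0x7c→b15/s1 L1-HIT; vc=[3,9]

OUTCOME = L1-HIT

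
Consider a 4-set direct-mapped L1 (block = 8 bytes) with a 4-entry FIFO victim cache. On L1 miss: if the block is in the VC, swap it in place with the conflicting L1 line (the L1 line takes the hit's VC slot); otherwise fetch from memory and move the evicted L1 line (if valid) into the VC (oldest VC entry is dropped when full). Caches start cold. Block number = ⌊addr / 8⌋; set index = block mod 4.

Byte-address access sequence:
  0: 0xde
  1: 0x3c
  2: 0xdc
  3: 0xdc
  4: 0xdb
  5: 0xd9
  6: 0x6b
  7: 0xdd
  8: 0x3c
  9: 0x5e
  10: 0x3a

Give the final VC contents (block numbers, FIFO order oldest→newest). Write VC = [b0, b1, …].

0: 0xde (blk 27, set 3) → MISS  vc=[]
1: 0x3c (blk 7, set 3) → MISS  vc=[27]
2: 0xdc (blk 27, set 3) → VC-HIT  vc=[7]
3: 0xdc (blk 27, set 3) → L1-HIT  vc=[7]
4: 0xdb (blk 27, set 3) → L1-HIT  vc=[7]
5: 0xd9 (blk 27, set 3) → L1-HIT  vc=[7]
6: 0x6b (blk 13, set 1) → MISS  vc=[7]
7: 0xdd (blk 27, set 3) → L1-HIT  vc=[7]
8: 0x3c (blk 7, set 3) → VC-HIT  vc=[27]
9: 0x5e (blk 11, set 3) → MISS  vc=[27, 7]
10: 0x3a (blk 7, set 3) → VC-HIT  vc=[27, 11]

VC = [27, 11]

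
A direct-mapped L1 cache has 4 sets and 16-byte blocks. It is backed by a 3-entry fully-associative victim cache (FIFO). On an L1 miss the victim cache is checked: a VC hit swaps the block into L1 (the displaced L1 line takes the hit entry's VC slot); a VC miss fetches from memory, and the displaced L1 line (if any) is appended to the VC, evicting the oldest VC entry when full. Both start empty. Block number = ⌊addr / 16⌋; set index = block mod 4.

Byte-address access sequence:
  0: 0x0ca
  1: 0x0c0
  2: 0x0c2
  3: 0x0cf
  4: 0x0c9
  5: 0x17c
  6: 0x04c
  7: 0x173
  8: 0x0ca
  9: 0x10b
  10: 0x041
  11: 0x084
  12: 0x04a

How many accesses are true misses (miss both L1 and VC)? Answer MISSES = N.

MISSES = 5

0: 0xca (blk 12, set 0) → MISS  vc=[]
1: 0xc0 (blk 12, set 0) → L1-HIT  vc=[]
2: 0xc2 (blk 12, set 0) → L1-HIT  vc=[]
3: 0xcf (blk 12, set 0) → L1-HIT  vc=[]
4: 0xc9 (blk 12, set 0) → L1-HIT  vc=[]
5: 0x17c (blk 23, set 3) → MISS  vc=[]
6: 0x4c (blk 4, set 0) → MISS  vc=[12]
7: 0x173 (blk 23, set 3) → L1-HIT  vc=[12]
8: 0xca (blk 12, set 0) → VC-HIT  vc=[4]
9: 0x10b (blk 16, set 0) → MISS  vc=[4, 12]
10: 0x41 (blk 4, set 0) → VC-HIT  vc=[16, 12]
11: 0x84 (blk 8, set 0) → MISS  vc=[16, 12, 4]
12: 0x4a (blk 4, set 0) → VC-HIT  vc=[16, 12, 8]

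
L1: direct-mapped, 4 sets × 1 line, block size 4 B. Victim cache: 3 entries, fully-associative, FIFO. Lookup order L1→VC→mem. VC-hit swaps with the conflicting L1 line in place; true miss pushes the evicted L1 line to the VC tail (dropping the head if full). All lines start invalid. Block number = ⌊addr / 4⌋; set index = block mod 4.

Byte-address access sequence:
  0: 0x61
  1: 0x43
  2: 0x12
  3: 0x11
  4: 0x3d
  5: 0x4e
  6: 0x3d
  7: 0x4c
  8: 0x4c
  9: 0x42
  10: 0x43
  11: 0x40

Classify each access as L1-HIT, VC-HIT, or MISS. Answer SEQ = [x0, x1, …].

SEQ = [MISS, MISS, MISS, L1-HIT, MISS, MISS, VC-HIT, VC-HIT, L1-HIT, VC-HIT, L1-HIT, L1-HIT]

  [0] addr=0x61 blk=24 s=0: MISS | VC []
  [1] addr=0x43 blk=16 s=0: MISS | VC [24]
  [2] addr=0x12 blk=4 s=0: MISS | VC [24, 16]
  [3] addr=0x11 blk=4 s=0: L1-HIT | VC [24, 16]
  [4] addr=0x3d blk=15 s=3: MISS | VC [24, 16]
  [5] addr=0x4e blk=19 s=3: MISS | VC [24, 16, 15]
  [6] addr=0x3d blk=15 s=3: VC-HIT | VC [24, 16, 19]
  [7] addr=0x4c blk=19 s=3: VC-HIT | VC [24, 16, 15]
  [8] addr=0x4c blk=19 s=3: L1-HIT | VC [24, 16, 15]
  [9] addr=0x42 blk=16 s=0: VC-HIT | VC [24, 4, 15]
  [10] addr=0x43 blk=16 s=0: L1-HIT | VC [24, 4, 15]
  [11] addr=0x40 blk=16 s=0: L1-HIT | VC [24, 4, 15]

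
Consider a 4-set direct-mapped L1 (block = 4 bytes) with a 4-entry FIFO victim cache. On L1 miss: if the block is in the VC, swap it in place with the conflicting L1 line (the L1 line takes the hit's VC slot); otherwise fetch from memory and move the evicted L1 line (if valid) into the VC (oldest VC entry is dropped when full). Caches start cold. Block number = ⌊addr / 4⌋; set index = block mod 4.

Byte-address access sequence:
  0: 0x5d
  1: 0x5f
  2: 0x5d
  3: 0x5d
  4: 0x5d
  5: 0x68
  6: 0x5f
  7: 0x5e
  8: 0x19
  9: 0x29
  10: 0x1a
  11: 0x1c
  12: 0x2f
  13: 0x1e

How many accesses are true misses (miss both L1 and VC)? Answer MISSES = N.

0: 0x5d (blk 23, set 3) → MISS  vc=[]
1: 0x5f (blk 23, set 3) → L1-HIT  vc=[]
2: 0x5d (blk 23, set 3) → L1-HIT  vc=[]
3: 0x5d (blk 23, set 3) → L1-HIT  vc=[]
4: 0x5d (blk 23, set 3) → L1-HIT  vc=[]
5: 0x68 (blk 26, set 2) → MISS  vc=[]
6: 0x5f (blk 23, set 3) → L1-HIT  vc=[]
7: 0x5e (blk 23, set 3) → L1-HIT  vc=[]
8: 0x19 (blk 6, set 2) → MISS  vc=[26]
9: 0x29 (blk 10, set 2) → MISS  vc=[26, 6]
10: 0x1a (blk 6, set 2) → VC-HIT  vc=[26, 10]
11: 0x1c (blk 7, set 3) → MISS  vc=[26, 10, 23]
12: 0x2f (blk 11, set 3) → MISS  vc=[26, 10, 23, 7]
13: 0x1e (blk 7, set 3) → VC-HIT  vc=[26, 10, 23, 11]

MISSES = 6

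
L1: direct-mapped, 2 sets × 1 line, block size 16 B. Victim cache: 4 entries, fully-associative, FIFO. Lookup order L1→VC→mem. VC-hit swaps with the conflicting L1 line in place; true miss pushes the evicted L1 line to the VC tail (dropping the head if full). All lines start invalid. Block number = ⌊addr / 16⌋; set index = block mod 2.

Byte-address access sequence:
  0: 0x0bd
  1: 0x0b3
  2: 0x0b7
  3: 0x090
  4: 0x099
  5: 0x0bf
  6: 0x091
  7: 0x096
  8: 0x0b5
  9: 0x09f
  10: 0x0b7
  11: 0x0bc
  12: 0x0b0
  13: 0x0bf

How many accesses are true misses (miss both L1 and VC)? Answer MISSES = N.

MISSES = 2

#0 0xbd→b11/s1 MISS; vc=[]
#1 0xb3→b11/s1 L1-HIT; vc=[]
#2 0xb7→b11/s1 L1-HIT; vc=[]
#3 0x90→b9/s1 MISS; vc=[11]
#4 0x99→b9/s1 L1-HIT; vc=[11]
#5 0xbf→b11/s1 VC-HIT; vc=[9]
#6 0x91→b9/s1 VC-HIT; vc=[11]
#7 0x96→b9/s1 L1-HIT; vc=[11]
#8 0xb5→b11/s1 VC-HIT; vc=[9]
#9 0x9f→b9/s1 VC-HIT; vc=[11]
#10 0xb7→b11/s1 VC-HIT; vc=[9]
#11 0xbc→b11/s1 L1-HIT; vc=[9]
#12 0xb0→b11/s1 L1-HIT; vc=[9]
#13 0xbf→b11/s1 L1-HIT; vc=[9]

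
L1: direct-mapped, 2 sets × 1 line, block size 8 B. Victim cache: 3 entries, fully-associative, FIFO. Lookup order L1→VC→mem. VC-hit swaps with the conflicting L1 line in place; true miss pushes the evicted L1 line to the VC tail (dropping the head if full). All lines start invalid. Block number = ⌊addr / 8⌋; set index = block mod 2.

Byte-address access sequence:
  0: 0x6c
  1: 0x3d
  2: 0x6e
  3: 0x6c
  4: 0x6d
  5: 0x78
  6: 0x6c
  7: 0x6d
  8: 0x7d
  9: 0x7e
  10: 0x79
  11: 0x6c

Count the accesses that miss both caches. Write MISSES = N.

MISSES = 3

  [0] addr=0x6c blk=13 s=1: MISS | VC []
  [1] addr=0x3d blk=7 s=1: MISS | VC [13]
  [2] addr=0x6e blk=13 s=1: VC-HIT | VC [7]
  [3] addr=0x6c blk=13 s=1: L1-HIT | VC [7]
  [4] addr=0x6d blk=13 s=1: L1-HIT | VC [7]
  [5] addr=0x78 blk=15 s=1: MISS | VC [7, 13]
  [6] addr=0x6c blk=13 s=1: VC-HIT | VC [7, 15]
  [7] addr=0x6d blk=13 s=1: L1-HIT | VC [7, 15]
  [8] addr=0x7d blk=15 s=1: VC-HIT | VC [7, 13]
  [9] addr=0x7e blk=15 s=1: L1-HIT | VC [7, 13]
  [10] addr=0x79 blk=15 s=1: L1-HIT | VC [7, 13]
  [11] addr=0x6c blk=13 s=1: VC-HIT | VC [7, 15]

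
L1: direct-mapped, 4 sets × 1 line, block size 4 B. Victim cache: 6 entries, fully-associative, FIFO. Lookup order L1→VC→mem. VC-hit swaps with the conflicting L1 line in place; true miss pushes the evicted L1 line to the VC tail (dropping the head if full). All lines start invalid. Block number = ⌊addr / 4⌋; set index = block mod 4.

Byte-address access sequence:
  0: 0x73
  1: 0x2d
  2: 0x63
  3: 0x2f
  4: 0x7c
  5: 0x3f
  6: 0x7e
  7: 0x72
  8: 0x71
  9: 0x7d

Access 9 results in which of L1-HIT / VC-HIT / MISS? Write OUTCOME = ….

#0 0x73→b28/s0 MISS; vc=[]
#1 0x2d→b11/s3 MISS; vc=[]
#2 0x63→b24/s0 MISS; vc=[28]
#3 0x2f→b11/s3 L1-HIT; vc=[28]
#4 0x7c→b31/s3 MISS; vc=[28,11]
#5 0x3f→b15/s3 MISS; vc=[28,11,31]
#6 0x7e→b31/s3 VC-HIT; vc=[28,11,15]
#7 0x72→b28/s0 VC-HIT; vc=[24,11,15]
#8 0x71→b28/s0 L1-HIT; vc=[24,11,15]
#9 0x7d→b31/s3 L1-HIT; vc=[24,11,15]

OUTCOME = L1-HIT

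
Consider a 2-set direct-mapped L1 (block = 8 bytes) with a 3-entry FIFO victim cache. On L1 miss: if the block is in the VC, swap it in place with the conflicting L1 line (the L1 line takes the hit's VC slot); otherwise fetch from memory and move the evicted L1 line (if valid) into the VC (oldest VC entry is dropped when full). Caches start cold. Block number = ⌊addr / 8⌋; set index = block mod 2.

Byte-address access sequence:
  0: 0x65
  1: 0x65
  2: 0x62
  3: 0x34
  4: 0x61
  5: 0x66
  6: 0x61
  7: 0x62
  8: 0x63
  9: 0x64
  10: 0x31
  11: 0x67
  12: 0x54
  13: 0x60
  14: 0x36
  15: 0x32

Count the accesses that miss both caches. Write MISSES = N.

MISSES = 3

#0 0x65→b12/s0 MISS; vc=[]
#1 0x65→b12/s0 L1-HIT; vc=[]
#2 0x62→b12/s0 L1-HIT; vc=[]
#3 0x34→b6/s0 MISS; vc=[12]
#4 0x61→b12/s0 VC-HIT; vc=[6]
#5 0x66→b12/s0 L1-HIT; vc=[6]
#6 0x61→b12/s0 L1-HIT; vc=[6]
#7 0x62→b12/s0 L1-HIT; vc=[6]
#8 0x63→b12/s0 L1-HIT; vc=[6]
#9 0x64→b12/s0 L1-HIT; vc=[6]
#10 0x31→b6/s0 VC-HIT; vc=[12]
#11 0x67→b12/s0 VC-HIT; vc=[6]
#12 0x54→b10/s0 MISS; vc=[6,12]
#13 0x60→b12/s0 VC-HIT; vc=[6,10]
#14 0x36→b6/s0 VC-HIT; vc=[12,10]
#15 0x32→b6/s0 L1-HIT; vc=[12,10]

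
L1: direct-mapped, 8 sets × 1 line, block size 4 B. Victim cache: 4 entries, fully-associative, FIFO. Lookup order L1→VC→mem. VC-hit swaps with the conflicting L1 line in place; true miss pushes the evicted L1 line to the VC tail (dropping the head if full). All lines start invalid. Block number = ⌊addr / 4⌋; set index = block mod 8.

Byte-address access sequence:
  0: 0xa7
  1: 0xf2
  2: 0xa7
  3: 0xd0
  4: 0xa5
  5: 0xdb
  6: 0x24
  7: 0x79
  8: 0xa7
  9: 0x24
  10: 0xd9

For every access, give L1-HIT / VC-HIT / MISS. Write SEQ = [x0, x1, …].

SEQ = [MISS, MISS, L1-HIT, MISS, L1-HIT, MISS, MISS, MISS, VC-HIT, VC-HIT, VC-HIT]

#0 0xa7→b41/s1 MISS; vc=[]
#1 0xf2→b60/s4 MISS; vc=[]
#2 0xa7→b41/s1 L1-HIT; vc=[]
#3 0xd0→b52/s4 MISS; vc=[60]
#4 0xa5→b41/s1 L1-HIT; vc=[60]
#5 0xdb→b54/s6 MISS; vc=[60]
#6 0x24→b9/s1 MISS; vc=[60,41]
#7 0x79→b30/s6 MISS; vc=[60,41,54]
#8 0xa7→b41/s1 VC-HIT; vc=[60,9,54]
#9 0x24→b9/s1 VC-HIT; vc=[60,41,54]
#10 0xd9→b54/s6 VC-HIT; vc=[60,41,30]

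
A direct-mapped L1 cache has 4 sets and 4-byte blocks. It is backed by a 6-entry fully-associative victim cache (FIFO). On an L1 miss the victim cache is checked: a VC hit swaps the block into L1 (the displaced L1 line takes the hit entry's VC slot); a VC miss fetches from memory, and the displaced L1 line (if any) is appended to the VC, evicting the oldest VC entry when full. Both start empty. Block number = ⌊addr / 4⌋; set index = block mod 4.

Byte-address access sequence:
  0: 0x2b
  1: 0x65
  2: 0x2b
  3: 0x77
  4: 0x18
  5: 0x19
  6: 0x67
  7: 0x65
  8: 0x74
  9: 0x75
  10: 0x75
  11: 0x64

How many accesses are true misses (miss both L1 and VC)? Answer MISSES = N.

0: 0x2b (blk 10, set 2) → MISS  vc=[]
1: 0x65 (blk 25, set 1) → MISS  vc=[]
2: 0x2b (blk 10, set 2) → L1-HIT  vc=[]
3: 0x77 (blk 29, set 1) → MISS  vc=[25]
4: 0x18 (blk 6, set 2) → MISS  vc=[25, 10]
5: 0x19 (blk 6, set 2) → L1-HIT  vc=[25, 10]
6: 0x67 (blk 25, set 1) → VC-HIT  vc=[29, 10]
7: 0x65 (blk 25, set 1) → L1-HIT  vc=[29, 10]
8: 0x74 (blk 29, set 1) → VC-HIT  vc=[25, 10]
9: 0x75 (blk 29, set 1) → L1-HIT  vc=[25, 10]
10: 0x75 (blk 29, set 1) → L1-HIT  vc=[25, 10]
11: 0x64 (blk 25, set 1) → VC-HIT  vc=[29, 10]

MISSES = 4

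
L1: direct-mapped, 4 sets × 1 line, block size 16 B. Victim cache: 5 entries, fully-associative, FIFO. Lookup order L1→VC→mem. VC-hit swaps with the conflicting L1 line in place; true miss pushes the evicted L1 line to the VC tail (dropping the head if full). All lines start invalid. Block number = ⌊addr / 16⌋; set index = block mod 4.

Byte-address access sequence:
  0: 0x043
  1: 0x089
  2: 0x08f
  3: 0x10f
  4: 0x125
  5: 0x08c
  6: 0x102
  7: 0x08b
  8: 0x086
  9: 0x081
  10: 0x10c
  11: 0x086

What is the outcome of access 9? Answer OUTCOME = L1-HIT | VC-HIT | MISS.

0: 0x43 (blk 4, set 0) → MISS  vc=[]
1: 0x89 (blk 8, set 0) → MISS  vc=[4]
2: 0x8f (blk 8, set 0) → L1-HIT  vc=[4]
3: 0x10f (blk 16, set 0) → MISS  vc=[4, 8]
4: 0x125 (blk 18, set 2) → MISS  vc=[4, 8]
5: 0x8c (blk 8, set 0) → VC-HIT  vc=[4, 16]
6: 0x102 (blk 16, set 0) → VC-HIT  vc=[4, 8]
7: 0x8b (blk 8, set 0) → VC-HIT  vc=[4, 16]
8: 0x86 (blk 8, set 0) → L1-HIT  vc=[4, 16]
9: 0x81 (blk 8, set 0) → L1-HIT  vc=[4, 16]
10: 0x10c (blk 16, set 0) → VC-HIT  vc=[4, 8]
11: 0x86 (blk 8, set 0) → VC-HIT  vc=[4, 16]

OUTCOME = L1-HIT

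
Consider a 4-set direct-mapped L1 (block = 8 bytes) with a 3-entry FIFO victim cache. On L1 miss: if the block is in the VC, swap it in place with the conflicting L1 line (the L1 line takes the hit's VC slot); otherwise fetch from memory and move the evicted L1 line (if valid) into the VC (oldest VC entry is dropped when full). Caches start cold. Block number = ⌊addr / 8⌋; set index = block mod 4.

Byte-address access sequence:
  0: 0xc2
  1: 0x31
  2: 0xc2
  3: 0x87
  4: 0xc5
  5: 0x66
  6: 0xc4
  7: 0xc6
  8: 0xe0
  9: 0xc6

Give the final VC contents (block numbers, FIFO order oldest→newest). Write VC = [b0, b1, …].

  [0] addr=0xc2 blk=24 s=0: MISS | VC []
  [1] addr=0x31 blk=6 s=2: MISS | VC []
  [2] addr=0xc2 blk=24 s=0: L1-HIT | VC []
  [3] addr=0x87 blk=16 s=0: MISS | VC [24]
  [4] addr=0xc5 blk=24 s=0: VC-HIT | VC [16]
  [5] addr=0x66 blk=12 s=0: MISS | VC [16, 24]
  [6] addr=0xc4 blk=24 s=0: VC-HIT | VC [16, 12]
  [7] addr=0xc6 blk=24 s=0: L1-HIT | VC [16, 12]
  [8] addr=0xe0 blk=28 s=0: MISS | VC [16, 12, 24]
  [9] addr=0xc6 blk=24 s=0: VC-HIT | VC [16, 12, 28]

VC = [16, 12, 28]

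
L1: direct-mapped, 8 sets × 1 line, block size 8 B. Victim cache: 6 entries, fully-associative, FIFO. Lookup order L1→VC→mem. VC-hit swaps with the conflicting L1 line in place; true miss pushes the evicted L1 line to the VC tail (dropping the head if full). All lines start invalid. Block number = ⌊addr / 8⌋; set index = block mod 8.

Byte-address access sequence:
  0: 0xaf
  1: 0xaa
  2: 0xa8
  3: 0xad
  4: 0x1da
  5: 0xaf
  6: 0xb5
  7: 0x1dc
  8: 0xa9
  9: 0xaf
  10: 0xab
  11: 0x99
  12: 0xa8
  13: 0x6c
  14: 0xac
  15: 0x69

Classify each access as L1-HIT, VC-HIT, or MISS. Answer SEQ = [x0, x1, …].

  [0] addr=0xaf blk=21 s=5: MISS | VC []
  [1] addr=0xaa blk=21 s=5: L1-HIT | VC []
  [2] addr=0xa8 blk=21 s=5: L1-HIT | VC []
  [3] addr=0xad blk=21 s=5: L1-HIT | VC []
  [4] addr=0x1da blk=59 s=3: MISS | VC []
  [5] addr=0xaf blk=21 s=5: L1-HIT | VC []
  [6] addr=0xb5 blk=22 s=6: MISS | VC []
  [7] addr=0x1dc blk=59 s=3: L1-HIT | VC []
  [8] addr=0xa9 blk=21 s=5: L1-HIT | VC []
  [9] addr=0xaf blk=21 s=5: L1-HIT | VC []
  [10] addr=0xab blk=21 s=5: L1-HIT | VC []
  [11] addr=0x99 blk=19 s=3: MISS | VC [59]
  [12] addr=0xa8 blk=21 s=5: L1-HIT | VC [59]
  [13] addr=0x6c blk=13 s=5: MISS | VC [59, 21]
  [14] addr=0xac blk=21 s=5: VC-HIT | VC [59, 13]
  [15] addr=0x69 blk=13 s=5: VC-HIT | VC [59, 21]

SEQ = [MISS, L1-HIT, L1-HIT, L1-HIT, MISS, L1-HIT, MISS, L1-HIT, L1-HIT, L1-HIT, L1-HIT, MISS, L1-HIT, MISS, VC-HIT, VC-HIT]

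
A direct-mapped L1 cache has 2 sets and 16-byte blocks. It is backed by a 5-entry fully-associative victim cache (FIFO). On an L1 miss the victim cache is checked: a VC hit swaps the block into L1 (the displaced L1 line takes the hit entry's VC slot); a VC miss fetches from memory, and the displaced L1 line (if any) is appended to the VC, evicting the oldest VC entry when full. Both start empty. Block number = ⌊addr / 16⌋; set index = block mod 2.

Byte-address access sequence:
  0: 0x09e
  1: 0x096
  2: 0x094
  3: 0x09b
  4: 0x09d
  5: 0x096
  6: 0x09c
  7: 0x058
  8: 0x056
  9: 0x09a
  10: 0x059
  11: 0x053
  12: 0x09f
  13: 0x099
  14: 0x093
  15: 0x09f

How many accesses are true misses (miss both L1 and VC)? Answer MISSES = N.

#0 0x9e→b9/s1 MISS; vc=[]
#1 0x96→b9/s1 L1-HIT; vc=[]
#2 0x94→b9/s1 L1-HIT; vc=[]
#3 0x9b→b9/s1 L1-HIT; vc=[]
#4 0x9d→b9/s1 L1-HIT; vc=[]
#5 0x96→b9/s1 L1-HIT; vc=[]
#6 0x9c→b9/s1 L1-HIT; vc=[]
#7 0x58→b5/s1 MISS; vc=[9]
#8 0x56→b5/s1 L1-HIT; vc=[9]
#9 0x9a→b9/s1 VC-HIT; vc=[5]
#10 0x59→b5/s1 VC-HIT; vc=[9]
#11 0x53→b5/s1 L1-HIT; vc=[9]
#12 0x9f→b9/s1 VC-HIT; vc=[5]
#13 0x99→b9/s1 L1-HIT; vc=[5]
#14 0x93→b9/s1 L1-HIT; vc=[5]
#15 0x9f→b9/s1 L1-HIT; vc=[5]

MISSES = 2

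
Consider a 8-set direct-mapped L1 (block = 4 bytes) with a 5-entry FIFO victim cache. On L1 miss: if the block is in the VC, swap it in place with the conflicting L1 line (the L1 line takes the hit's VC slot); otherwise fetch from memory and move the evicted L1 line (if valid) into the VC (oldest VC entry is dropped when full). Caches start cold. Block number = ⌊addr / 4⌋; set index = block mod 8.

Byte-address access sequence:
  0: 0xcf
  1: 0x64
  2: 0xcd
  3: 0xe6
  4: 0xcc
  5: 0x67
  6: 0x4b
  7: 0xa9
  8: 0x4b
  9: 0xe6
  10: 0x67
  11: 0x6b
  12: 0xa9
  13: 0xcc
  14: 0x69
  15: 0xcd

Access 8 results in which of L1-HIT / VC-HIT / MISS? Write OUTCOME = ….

  [0] addr=0xcf blk=51 s=3: MISS | VC []
  [1] addr=0x64 blk=25 s=1: MISS | VC []
  [2] addr=0xcd blk=51 s=3: L1-HIT | VC []
  [3] addr=0xe6 blk=57 s=1: MISS | VC [25]
  [4] addr=0xcc blk=51 s=3: L1-HIT | VC [25]
  [5] addr=0x67 blk=25 s=1: VC-HIT | VC [57]
  [6] addr=0x4b blk=18 s=2: MISS | VC [57]
  [7] addr=0xa9 blk=42 s=2: MISS | VC [57, 18]
  [8] addr=0x4b blk=18 s=2: VC-HIT | VC [57, 42]
  [9] addr=0xe6 blk=57 s=1: VC-HIT | VC [25, 42]
  [10] addr=0x67 blk=25 s=1: VC-HIT | VC [57, 42]
  [11] addr=0x6b blk=26 s=2: MISS | VC [57, 42, 18]
  [12] addr=0xa9 blk=42 s=2: VC-HIT | VC [57, 26, 18]
  [13] addr=0xcc blk=51 s=3: L1-HIT | VC [57, 26, 18]
  [14] addr=0x69 blk=26 s=2: VC-HIT | VC [57, 42, 18]
  [15] addr=0xcd blk=51 s=3: L1-HIT | VC [57, 42, 18]

OUTCOME = VC-HIT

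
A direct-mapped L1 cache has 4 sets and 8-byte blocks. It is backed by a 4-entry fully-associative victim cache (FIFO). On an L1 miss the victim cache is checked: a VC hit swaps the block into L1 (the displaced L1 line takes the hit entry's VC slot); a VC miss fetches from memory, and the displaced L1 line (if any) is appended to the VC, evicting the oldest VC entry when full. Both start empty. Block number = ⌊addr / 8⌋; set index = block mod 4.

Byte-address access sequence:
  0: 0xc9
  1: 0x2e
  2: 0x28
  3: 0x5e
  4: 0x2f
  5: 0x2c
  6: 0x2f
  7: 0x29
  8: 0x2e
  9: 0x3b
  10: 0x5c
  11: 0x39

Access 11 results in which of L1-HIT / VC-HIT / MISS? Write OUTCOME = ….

0: 0xc9 (blk 25, set 1) → MISS  vc=[]
1: 0x2e (blk 5, set 1) → MISS  vc=[25]
2: 0x28 (blk 5, set 1) → L1-HIT  vc=[25]
3: 0x5e (blk 11, set 3) → MISS  vc=[25]
4: 0x2f (blk 5, set 1) → L1-HIT  vc=[25]
5: 0x2c (blk 5, set 1) → L1-HIT  vc=[25]
6: 0x2f (blk 5, set 1) → L1-HIT  vc=[25]
7: 0x29 (blk 5, set 1) → L1-HIT  vc=[25]
8: 0x2e (blk 5, set 1) → L1-HIT  vc=[25]
9: 0x3b (blk 7, set 3) → MISS  vc=[25, 11]
10: 0x5c (blk 11, set 3) → VC-HIT  vc=[25, 7]
11: 0x39 (blk 7, set 3) → VC-HIT  vc=[25, 11]

OUTCOME = VC-HIT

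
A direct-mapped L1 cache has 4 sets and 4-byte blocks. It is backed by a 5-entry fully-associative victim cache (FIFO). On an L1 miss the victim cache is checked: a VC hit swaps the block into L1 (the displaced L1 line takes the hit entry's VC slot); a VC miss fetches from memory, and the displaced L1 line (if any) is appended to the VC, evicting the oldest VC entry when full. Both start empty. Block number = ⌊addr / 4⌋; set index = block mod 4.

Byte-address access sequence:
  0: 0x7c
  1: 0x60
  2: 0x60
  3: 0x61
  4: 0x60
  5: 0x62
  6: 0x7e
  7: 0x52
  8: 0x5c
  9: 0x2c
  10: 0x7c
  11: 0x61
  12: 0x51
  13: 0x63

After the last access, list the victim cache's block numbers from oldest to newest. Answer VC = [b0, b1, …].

  [0] addr=0x7c blk=31 s=3: MISS | VC []
  [1] addr=0x60 blk=24 s=0: MISS | VC []
  [2] addr=0x60 blk=24 s=0: L1-HIT | VC []
  [3] addr=0x61 blk=24 s=0: L1-HIT | VC []
  [4] addr=0x60 blk=24 s=0: L1-HIT | VC []
  [5] addr=0x62 blk=24 s=0: L1-HIT | VC []
  [6] addr=0x7e blk=31 s=3: L1-HIT | VC []
  [7] addr=0x52 blk=20 s=0: MISS | VC [24]
  [8] addr=0x5c blk=23 s=3: MISS | VC [24, 31]
  [9] addr=0x2c blk=11 s=3: MISS | VC [24, 31, 23]
  [10] addr=0x7c blk=31 s=3: VC-HIT | VC [24, 11, 23]
  [11] addr=0x61 blk=24 s=0: VC-HIT | VC [20, 11, 23]
  [12] addr=0x51 blk=20 s=0: VC-HIT | VC [24, 11, 23]
  [13] addr=0x63 blk=24 s=0: VC-HIT | VC [20, 11, 23]

VC = [20, 11, 23]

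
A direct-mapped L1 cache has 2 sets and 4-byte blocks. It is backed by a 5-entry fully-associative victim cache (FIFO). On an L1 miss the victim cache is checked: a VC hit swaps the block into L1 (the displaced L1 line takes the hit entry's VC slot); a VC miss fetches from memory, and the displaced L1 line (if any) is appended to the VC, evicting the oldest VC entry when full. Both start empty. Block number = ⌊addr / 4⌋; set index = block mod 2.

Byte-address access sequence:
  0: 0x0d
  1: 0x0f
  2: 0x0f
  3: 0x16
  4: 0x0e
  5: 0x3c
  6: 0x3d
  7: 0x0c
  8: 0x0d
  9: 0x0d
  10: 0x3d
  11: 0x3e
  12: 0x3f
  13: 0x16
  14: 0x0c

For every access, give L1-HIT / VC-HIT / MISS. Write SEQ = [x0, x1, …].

SEQ = [MISS, L1-HIT, L1-HIT, MISS, VC-HIT, MISS, L1-HIT, VC-HIT, L1-HIT, L1-HIT, VC-HIT, L1-HIT, L1-HIT, VC-HIT, VC-HIT]

  [0] addr=0xd blk=3 s=1: MISS | VC []
  [1] addr=0xf blk=3 s=1: L1-HIT | VC []
  [2] addr=0xf blk=3 s=1: L1-HIT | VC []
  [3] addr=0x16 blk=5 s=1: MISS | VC [3]
  [4] addr=0xe blk=3 s=1: VC-HIT | VC [5]
  [5] addr=0x3c blk=15 s=1: MISS | VC [5, 3]
  [6] addr=0x3d blk=15 s=1: L1-HIT | VC [5, 3]
  [7] addr=0xc blk=3 s=1: VC-HIT | VC [5, 15]
  [8] addr=0xd blk=3 s=1: L1-HIT | VC [5, 15]
  [9] addr=0xd blk=3 s=1: L1-HIT | VC [5, 15]
  [10] addr=0x3d blk=15 s=1: VC-HIT | VC [5, 3]
  [11] addr=0x3e blk=15 s=1: L1-HIT | VC [5, 3]
  [12] addr=0x3f blk=15 s=1: L1-HIT | VC [5, 3]
  [13] addr=0x16 blk=5 s=1: VC-HIT | VC [15, 3]
  [14] addr=0xc blk=3 s=1: VC-HIT | VC [15, 5]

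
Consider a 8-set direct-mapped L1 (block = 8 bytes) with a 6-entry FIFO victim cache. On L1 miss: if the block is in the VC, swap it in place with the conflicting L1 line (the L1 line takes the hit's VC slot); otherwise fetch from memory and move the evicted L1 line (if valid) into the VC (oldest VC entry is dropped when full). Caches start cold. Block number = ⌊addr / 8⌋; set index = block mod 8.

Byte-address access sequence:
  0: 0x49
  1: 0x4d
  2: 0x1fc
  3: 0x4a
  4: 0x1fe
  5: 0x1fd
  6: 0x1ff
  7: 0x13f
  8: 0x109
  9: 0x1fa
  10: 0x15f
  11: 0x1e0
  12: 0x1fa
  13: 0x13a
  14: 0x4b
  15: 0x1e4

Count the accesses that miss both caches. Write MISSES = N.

  [0] addr=0x49 blk=9 s=1: MISS | VC []
  [1] addr=0x4d blk=9 s=1: L1-HIT | VC []
  [2] addr=0x1fc blk=63 s=7: MISS | VC []
  [3] addr=0x4a blk=9 s=1: L1-HIT | VC []
  [4] addr=0x1fe blk=63 s=7: L1-HIT | VC []
  [5] addr=0x1fd blk=63 s=7: L1-HIT | VC []
  [6] addr=0x1ff blk=63 s=7: L1-HIT | VC []
  [7] addr=0x13f blk=39 s=7: MISS | VC [63]
  [8] addr=0x109 blk=33 s=1: MISS | VC [63, 9]
  [9] addr=0x1fa blk=63 s=7: VC-HIT | VC [39, 9]
  [10] addr=0x15f blk=43 s=3: MISS | VC [39, 9]
  [11] addr=0x1e0 blk=60 s=4: MISS | VC [39, 9]
  [12] addr=0x1fa blk=63 s=7: L1-HIT | VC [39, 9]
  [13] addr=0x13a blk=39 s=7: VC-HIT | VC [63, 9]
  [14] addr=0x4b blk=9 s=1: VC-HIT | VC [63, 33]
  [15] addr=0x1e4 blk=60 s=4: L1-HIT | VC [63, 33]

MISSES = 6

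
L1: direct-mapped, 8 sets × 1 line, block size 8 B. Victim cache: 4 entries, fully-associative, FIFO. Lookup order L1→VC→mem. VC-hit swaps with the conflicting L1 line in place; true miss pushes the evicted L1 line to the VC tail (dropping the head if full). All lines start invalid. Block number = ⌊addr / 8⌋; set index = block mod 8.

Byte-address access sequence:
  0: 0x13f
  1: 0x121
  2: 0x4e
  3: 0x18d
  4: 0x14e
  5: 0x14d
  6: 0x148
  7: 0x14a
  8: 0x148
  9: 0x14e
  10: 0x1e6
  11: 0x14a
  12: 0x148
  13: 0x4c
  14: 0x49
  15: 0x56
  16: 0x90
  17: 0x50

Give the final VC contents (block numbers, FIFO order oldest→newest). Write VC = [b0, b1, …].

VC = [41, 49, 36, 18]

  [0] addr=0x13f blk=39 s=7: MISS | VC []
  [1] addr=0x121 blk=36 s=4: MISS | VC []
  [2] addr=0x4e blk=9 s=1: MISS | VC []
  [3] addr=0x18d blk=49 s=1: MISS | VC [9]
  [4] addr=0x14e blk=41 s=1: MISS | VC [9, 49]
  [5] addr=0x14d blk=41 s=1: L1-HIT | VC [9, 49]
  [6] addr=0x148 blk=41 s=1: L1-HIT | VC [9, 49]
  [7] addr=0x14a blk=41 s=1: L1-HIT | VC [9, 49]
  [8] addr=0x148 blk=41 s=1: L1-HIT | VC [9, 49]
  [9] addr=0x14e blk=41 s=1: L1-HIT | VC [9, 49]
  [10] addr=0x1e6 blk=60 s=4: MISS | VC [9, 49, 36]
  [11] addr=0x14a blk=41 s=1: L1-HIT | VC [9, 49, 36]
  [12] addr=0x148 blk=41 s=1: L1-HIT | VC [9, 49, 36]
  [13] addr=0x4c blk=9 s=1: VC-HIT | VC [41, 49, 36]
  [14] addr=0x49 blk=9 s=1: L1-HIT | VC [41, 49, 36]
  [15] addr=0x56 blk=10 s=2: MISS | VC [41, 49, 36]
  [16] addr=0x90 blk=18 s=2: MISS | VC [41, 49, 36, 10]
  [17] addr=0x50 blk=10 s=2: VC-HIT | VC [41, 49, 36, 18]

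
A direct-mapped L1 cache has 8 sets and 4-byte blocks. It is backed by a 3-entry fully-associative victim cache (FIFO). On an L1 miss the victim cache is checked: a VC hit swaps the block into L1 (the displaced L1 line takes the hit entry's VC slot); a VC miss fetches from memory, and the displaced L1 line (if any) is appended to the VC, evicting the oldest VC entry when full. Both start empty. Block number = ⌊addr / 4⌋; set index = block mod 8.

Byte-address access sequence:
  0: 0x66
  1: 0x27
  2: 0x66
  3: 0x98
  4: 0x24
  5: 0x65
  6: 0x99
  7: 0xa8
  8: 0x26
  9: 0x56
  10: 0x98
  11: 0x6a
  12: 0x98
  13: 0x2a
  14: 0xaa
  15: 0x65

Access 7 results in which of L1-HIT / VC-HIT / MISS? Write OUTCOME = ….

0: 0x66 (blk 25, set 1) → MISS  vc=[]
1: 0x27 (blk 9, set 1) → MISS  vc=[25]
2: 0x66 (blk 25, set 1) → VC-HIT  vc=[9]
3: 0x98 (blk 38, set 6) → MISS  vc=[9]
4: 0x24 (blk 9, set 1) → VC-HIT  vc=[25]
5: 0x65 (blk 25, set 1) → VC-HIT  vc=[9]
6: 0x99 (blk 38, set 6) → L1-HIT  vc=[9]
7: 0xa8 (blk 42, set 2) → MISS  vc=[9]
8: 0x26 (blk 9, set 1) → VC-HIT  vc=[25]
9: 0x56 (blk 21, set 5) → MISS  vc=[25]
10: 0x98 (blk 38, set 6) → L1-HIT  vc=[25]
11: 0x6a (blk 26, set 2) → MISS  vc=[25, 42]
12: 0x98 (blk 38, set 6) → L1-HIT  vc=[25, 42]
13: 0x2a (blk 10, set 2) → MISS  vc=[25, 42, 26]
14: 0xaa (blk 42, set 2) → VC-HIT  vc=[25, 10, 26]
15: 0x65 (blk 25, set 1) → VC-HIT  vc=[9, 10, 26]

OUTCOME = MISS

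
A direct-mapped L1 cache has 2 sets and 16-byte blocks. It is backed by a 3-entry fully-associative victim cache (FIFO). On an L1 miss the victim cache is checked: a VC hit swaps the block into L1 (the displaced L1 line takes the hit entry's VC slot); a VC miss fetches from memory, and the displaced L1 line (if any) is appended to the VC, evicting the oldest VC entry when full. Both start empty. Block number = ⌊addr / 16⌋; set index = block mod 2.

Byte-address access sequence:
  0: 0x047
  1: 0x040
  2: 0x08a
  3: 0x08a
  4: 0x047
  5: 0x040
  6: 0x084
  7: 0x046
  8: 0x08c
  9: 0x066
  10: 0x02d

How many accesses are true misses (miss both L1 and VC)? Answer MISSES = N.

  [0] addr=0x47 blk=4 s=0: MISS | VC []
  [1] addr=0x40 blk=4 s=0: L1-HIT | VC []
  [2] addr=0x8a blk=8 s=0: MISS | VC [4]
  [3] addr=0x8a blk=8 s=0: L1-HIT | VC [4]
  [4] addr=0x47 blk=4 s=0: VC-HIT | VC [8]
  [5] addr=0x40 blk=4 s=0: L1-HIT | VC [8]
  [6] addr=0x84 blk=8 s=0: VC-HIT | VC [4]
  [7] addr=0x46 blk=4 s=0: VC-HIT | VC [8]
  [8] addr=0x8c blk=8 s=0: VC-HIT | VC [4]
  [9] addr=0x66 blk=6 s=0: MISS | VC [4, 8]
  [10] addr=0x2d blk=2 s=0: MISS | VC [4, 8, 6]

MISSES = 4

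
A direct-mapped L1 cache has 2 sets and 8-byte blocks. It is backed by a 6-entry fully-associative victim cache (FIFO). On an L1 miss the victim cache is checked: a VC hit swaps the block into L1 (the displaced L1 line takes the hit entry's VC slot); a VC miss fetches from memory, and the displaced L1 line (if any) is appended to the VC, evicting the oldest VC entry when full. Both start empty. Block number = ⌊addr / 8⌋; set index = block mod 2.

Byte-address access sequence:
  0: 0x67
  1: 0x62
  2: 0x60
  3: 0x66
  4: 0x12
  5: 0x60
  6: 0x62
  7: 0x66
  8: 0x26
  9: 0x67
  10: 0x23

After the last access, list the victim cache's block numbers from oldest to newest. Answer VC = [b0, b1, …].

  [0] addr=0x67 blk=12 s=0: MISS | VC []
  [1] addr=0x62 blk=12 s=0: L1-HIT | VC []
  [2] addr=0x60 blk=12 s=0: L1-HIT | VC []
  [3] addr=0x66 blk=12 s=0: L1-HIT | VC []
  [4] addr=0x12 blk=2 s=0: MISS | VC [12]
  [5] addr=0x60 blk=12 s=0: VC-HIT | VC [2]
  [6] addr=0x62 blk=12 s=0: L1-HIT | VC [2]
  [7] addr=0x66 blk=12 s=0: L1-HIT | VC [2]
  [8] addr=0x26 blk=4 s=0: MISS | VC [2, 12]
  [9] addr=0x67 blk=12 s=0: VC-HIT | VC [2, 4]
  [10] addr=0x23 blk=4 s=0: VC-HIT | VC [2, 12]

VC = [2, 12]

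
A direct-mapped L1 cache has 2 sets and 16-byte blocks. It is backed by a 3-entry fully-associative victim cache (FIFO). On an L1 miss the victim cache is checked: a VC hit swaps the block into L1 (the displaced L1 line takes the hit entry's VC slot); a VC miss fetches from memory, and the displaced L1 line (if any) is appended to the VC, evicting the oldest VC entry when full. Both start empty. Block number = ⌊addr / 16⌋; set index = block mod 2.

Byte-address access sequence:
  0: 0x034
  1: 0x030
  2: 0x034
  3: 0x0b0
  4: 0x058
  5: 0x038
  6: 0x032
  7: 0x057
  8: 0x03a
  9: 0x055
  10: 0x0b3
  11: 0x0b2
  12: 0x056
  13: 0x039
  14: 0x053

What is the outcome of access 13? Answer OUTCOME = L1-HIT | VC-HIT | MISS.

OUTCOME = VC-HIT

#0 0x34→b3/s1 MISS; vc=[]
#1 0x30→b3/s1 L1-HIT; vc=[]
#2 0x34→b3/s1 L1-HIT; vc=[]
#3 0xb0→b11/s1 MISS; vc=[3]
#4 0x58→b5/s1 MISS; vc=[3,11]
#5 0x38→b3/s1 VC-HIT; vc=[5,11]
#6 0x32→b3/s1 L1-HIT; vc=[5,11]
#7 0x57→b5/s1 VC-HIT; vc=[3,11]
#8 0x3a→b3/s1 VC-HIT; vc=[5,11]
#9 0x55→b5/s1 VC-HIT; vc=[3,11]
#10 0xb3→b11/s1 VC-HIT; vc=[3,5]
#11 0xb2→b11/s1 L1-HIT; vc=[3,5]
#12 0x56→b5/s1 VC-HIT; vc=[3,11]
#13 0x39→b3/s1 VC-HIT; vc=[5,11]
#14 0x53→b5/s1 VC-HIT; vc=[3,11]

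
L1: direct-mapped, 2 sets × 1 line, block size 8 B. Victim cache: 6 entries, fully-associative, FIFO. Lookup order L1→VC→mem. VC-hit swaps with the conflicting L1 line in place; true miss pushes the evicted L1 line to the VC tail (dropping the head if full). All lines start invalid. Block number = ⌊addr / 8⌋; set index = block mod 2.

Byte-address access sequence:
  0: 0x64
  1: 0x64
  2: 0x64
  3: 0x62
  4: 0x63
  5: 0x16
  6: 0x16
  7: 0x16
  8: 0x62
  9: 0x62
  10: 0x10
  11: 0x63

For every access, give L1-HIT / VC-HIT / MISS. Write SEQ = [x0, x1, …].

SEQ = [MISS, L1-HIT, L1-HIT, L1-HIT, L1-HIT, MISS, L1-HIT, L1-HIT, VC-HIT, L1-HIT, VC-HIT, VC-HIT]

  [0] addr=0x64 blk=12 s=0: MISS | VC []
  [1] addr=0x64 blk=12 s=0: L1-HIT | VC []
  [2] addr=0x64 blk=12 s=0: L1-HIT | VC []
  [3] addr=0x62 blk=12 s=0: L1-HIT | VC []
  [4] addr=0x63 blk=12 s=0: L1-HIT | VC []
  [5] addr=0x16 blk=2 s=0: MISS | VC [12]
  [6] addr=0x16 blk=2 s=0: L1-HIT | VC [12]
  [7] addr=0x16 blk=2 s=0: L1-HIT | VC [12]
  [8] addr=0x62 blk=12 s=0: VC-HIT | VC [2]
  [9] addr=0x62 blk=12 s=0: L1-HIT | VC [2]
  [10] addr=0x10 blk=2 s=0: VC-HIT | VC [12]
  [11] addr=0x63 blk=12 s=0: VC-HIT | VC [2]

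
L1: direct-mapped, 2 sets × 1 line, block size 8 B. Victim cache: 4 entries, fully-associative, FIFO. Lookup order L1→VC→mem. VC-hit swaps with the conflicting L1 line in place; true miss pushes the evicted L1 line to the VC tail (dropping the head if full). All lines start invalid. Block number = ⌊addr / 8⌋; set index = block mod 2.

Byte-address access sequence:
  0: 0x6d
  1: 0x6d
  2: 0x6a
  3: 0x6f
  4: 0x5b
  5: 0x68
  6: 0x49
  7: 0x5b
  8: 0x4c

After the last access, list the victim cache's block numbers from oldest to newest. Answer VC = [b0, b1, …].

VC = [11, 13]

  [0] addr=0x6d blk=13 s=1: MISS | VC []
  [1] addr=0x6d blk=13 s=1: L1-HIT | VC []
  [2] addr=0x6a blk=13 s=1: L1-HIT | VC []
  [3] addr=0x6f blk=13 s=1: L1-HIT | VC []
  [4] addr=0x5b blk=11 s=1: MISS | VC [13]
  [5] addr=0x68 blk=13 s=1: VC-HIT | VC [11]
  [6] addr=0x49 blk=9 s=1: MISS | VC [11, 13]
  [7] addr=0x5b blk=11 s=1: VC-HIT | VC [9, 13]
  [8] addr=0x4c blk=9 s=1: VC-HIT | VC [11, 13]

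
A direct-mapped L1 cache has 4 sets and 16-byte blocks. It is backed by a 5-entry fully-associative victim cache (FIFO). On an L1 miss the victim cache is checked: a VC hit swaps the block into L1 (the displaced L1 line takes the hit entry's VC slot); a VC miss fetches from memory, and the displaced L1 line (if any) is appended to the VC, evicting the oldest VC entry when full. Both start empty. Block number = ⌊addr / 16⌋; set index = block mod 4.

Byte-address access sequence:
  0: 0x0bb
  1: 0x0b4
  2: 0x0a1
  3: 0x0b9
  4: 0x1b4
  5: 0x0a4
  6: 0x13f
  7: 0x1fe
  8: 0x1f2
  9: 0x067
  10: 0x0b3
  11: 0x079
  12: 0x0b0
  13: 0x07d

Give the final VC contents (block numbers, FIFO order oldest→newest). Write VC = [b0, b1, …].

  [0] addr=0xbb blk=11 s=3: MISS | VC []
  [1] addr=0xb4 blk=11 s=3: L1-HIT | VC []
  [2] addr=0xa1 blk=10 s=2: MISS | VC []
  [3] addr=0xb9 blk=11 s=3: L1-HIT | VC []
  [4] addr=0x1b4 blk=27 s=3: MISS | VC [11]
  [5] addr=0xa4 blk=10 s=2: L1-HIT | VC [11]
  [6] addr=0x13f blk=19 s=3: MISS | VC [11, 27]
  [7] addr=0x1fe blk=31 s=3: MISS | VC [11, 27, 19]
  [8] addr=0x1f2 blk=31 s=3: L1-HIT | VC [11, 27, 19]
  [9] addr=0x67 blk=6 s=2: MISS | VC [11, 27, 19, 10]
  [10] addr=0xb3 blk=11 s=3: VC-HIT | VC [31, 27, 19, 10]
  [11] addr=0x79 blk=7 s=3: MISS | VC [31, 27, 19, 10, 11]
  [12] addr=0xb0 blk=11 s=3: VC-HIT | VC [31, 27, 19, 10, 7]
  [13] addr=0x7d blk=7 s=3: VC-HIT | VC [31, 27, 19, 10, 11]

VC = [31, 27, 19, 10, 11]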